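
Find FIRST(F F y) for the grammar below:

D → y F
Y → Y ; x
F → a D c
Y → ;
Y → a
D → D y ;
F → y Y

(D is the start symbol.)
FIRST sets of the non-terminals involved (from the grammar, by fixed-point iteration):
  FIRST(F) = { 'a', 'y' }

To compute FIRST(F F y), process the symbols left to right:
Symbol F is a non-terminal. Add FIRST(F) \ {ε} = { 'a', 'y' }
F is not nullable (ε ∉ FIRST(F)), so stop here.
FIRST(F F y) = { 'a', 'y' }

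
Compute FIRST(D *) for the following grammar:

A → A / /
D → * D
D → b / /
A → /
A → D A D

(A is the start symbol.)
FIRST sets of the non-terminals involved (from the grammar, by fixed-point iteration):
  FIRST(D) = { '*', 'b' }

To compute FIRST(D *), process the symbols left to right:
Symbol D is a non-terminal. Add FIRST(D) \ {ε} = { '*', 'b' }
D is not nullable (ε ∉ FIRST(D)), so stop here.
FIRST(D *) = { '*', 'b' }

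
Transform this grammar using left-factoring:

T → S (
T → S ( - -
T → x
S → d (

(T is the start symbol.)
T → S ( T'
T' → ε
T' → - -
T → x
S → d (

Left-factoring transforms A → αβ₁ | αβ₂ into A → αA' and A' → β₁ | β₂
(α is the longest common prefix among the alternatives). Repeat until
no nonterminal has two alternatives with a common prefix.

Round 1: T has alternatives sharing prefix 'S ('. Introduce T': T → S ( T'
  Add: T' → ε
  Add: T' → - -

No remaining common prefixes — done.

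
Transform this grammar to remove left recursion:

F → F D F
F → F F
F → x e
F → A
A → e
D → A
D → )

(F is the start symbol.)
F → x e F'
F → A F'
F' → D F F'
F' → F F'
F' → ε
A → e
D → A
D → )

F is directly left-recursive. The standard transformation for
  A → A α₁ | ... | A α_m | β₁ | ... | β_n
is
  A  → β₁ A' | ... | β_n A'
  A' → α₁ A' | ... | α_m A' | ε

F → x e becomes F → x e F'
F → A becomes F → A F'
F → F D F becomes F' → D F F'
F → F F becomes F' → F F'
Add F' → ε

Productions for other non-terminals are unchanged:
  A → e
  D → A
  D → )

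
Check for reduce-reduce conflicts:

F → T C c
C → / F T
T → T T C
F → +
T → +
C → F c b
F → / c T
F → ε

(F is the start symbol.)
A reduce-reduce conflict occurs when an LR(0) state has two complete items [A → α .] and [B → β .] — both call for a reduction, and with no lookahead the parser cannot choose between them.

Augment with F' → F and build the canonical LR(0) collection (I0 = CLOSURE({[F' → . F]}), then GOTO on every symbol after a dot until no new states appear). It has 20 states:
  I0: { [F → . +], [F → . / c T], [F → . T C c], [F → .], [F' → . F], [T → . +], [T → . T T C] }  — shift, reduce
  I1: { [F → + .], [T → + .] }  — 2 reduces
  I2: { [F → / . c T] }  — shift
  I3: { [F' → F .] }  — accept
  I4: { [C → . / F T], [C → . F c b], [F → . +], [F → . / c T], [F → . T C c], [F → .], [F → T . C c], [T → . +], [T → . T T C], [T → T . T C] }  — shift, reduce
  I5: { [C → / . F T], [F → . +], [F → . / c T], [F → . T C c], [F → .], [F → / . c T], [T → . +], [T → . T T C] }  — shift, reduce
  I6: { [F → T C . c] }  — shift
  I7: { [C → F . c b] }  — shift
  I8: { [C → . / F T], [C → . F c b], [F → . +], [F → . / c T], [F → . T C c], [F → .], [F → T . C c], [T → . +], [T → . T T C], [T → T . T C], [T → T T . C] }  — shift, reduce
  I9: { [F → T C . c], [T → T T C .] }  — shift, reduce
  I10: { [F → T C c .] }  — reduce
  I11: { [C → F c . b] }  — shift
  I12: { [C → F c b .] }  — reduce
  I13: { [C → / F . T], [T → . +], [T → . T T C] }  — shift
  I14: { [F → / c . T], [T → . +], [T → . T T C] }  — shift
  I15: { [T → + .] }  — reduce
  I16: { [F → / c T .], [T → . +], [T → . T T C], [T → T . T C] }  — shift, reduce
  I17: { [C → . / F T], [C → . F c b], [F → . +], [F → . / c T], [F → . T C c], [F → .], [T → . +], [T → . T T C], [T → T . T C], [T → T T . C] }  — shift, reduce
  I18: { [T → T T C .] }  — reduce
  I19: { [C → / F T .], [T → . +], [T → . T T C], [T → T . T C] }  — shift, reduce

I1 contains complete items [F → + .], [T → + .] — reduce-reduce conflict.

Answer: Yes — I1: [F → + .] vs [T → + .]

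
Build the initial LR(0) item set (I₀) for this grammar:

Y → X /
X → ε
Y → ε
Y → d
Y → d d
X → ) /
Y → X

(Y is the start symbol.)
{ [X → . ) /], [X → .], [Y → . X /], [Y → . X], [Y → . d d], [Y → . d], [Y → .], [Y' → . Y] }

First, augment the grammar with Y' → Y
I₀ = CLOSURE({ [Y' → . Y] }):
  [Y' → . Y] has the dot before Y: add [Y → . X /], [Y → .], [Y → . d], [Y → . d d], [Y → . X]
  [Y → . X /] has the dot before X: add [X → .], [X → . ) /]
No further items can be added.

I₀ = { [X → . ) /], [X → .], [Y → . X /], [Y → . X], [Y → . d d], [Y → . d], [Y → .], [Y' → . Y] }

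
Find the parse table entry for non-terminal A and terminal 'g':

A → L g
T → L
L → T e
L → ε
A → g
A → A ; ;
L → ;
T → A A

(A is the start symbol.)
To find M[A, 'g'], we find productions for A where 'g' is in the predict set (PREDICT(N → α) = (FIRST(α) \ {ε}) ∪ (FOLLOW(N) if α ⇒* ε)).

Relevant sets:
  FIRST(L) = { ';', 'e', 'g', ε }
  FIRST(A) = { ';', 'e', 'g' }

A → L g: PREDICT = { ';', 'e', 'g' }
  'g' is in predict set, so this production goes in M[A, 'g']
A → g: PREDICT = { 'g' }
  'g' is in predict set, so this production goes in M[A, 'g']
A → A ; ;: PREDICT = { ';', 'e', 'g' }
  'g' is in predict set, so this production goes in M[A, 'g']

M[A, 'g'] = A → L g, A → g, A → A ; ;  (a multiply-defined cell — the grammar is not LL(1))

Answer: A → L g, A → g, A → A ; ;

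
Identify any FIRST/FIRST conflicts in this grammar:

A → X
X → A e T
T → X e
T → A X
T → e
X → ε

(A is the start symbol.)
A FIRST/FIRST conflict occurs when two productions N → α and N → β for the same non-terminal have FIRST(α) ∩ FIRST(β) ≠ ∅ (with ε ∈ FIRST of a nullable right-hand side, so two nullable alternatives also conflict).

FIRST sets of the non-terminals at (or reachable through a nullable prefix from) the front of some alternative:
  FIRST(A) = { 'e', ε }
  FIRST(X) = { 'e', ε }

Productions for X:
  X → A e T: FIRST = { 'e' }
  X → ε: FIRST = { ε }
Productions for T:
  T → X e: FIRST = { 'e' }
  T → A X: FIRST = { 'e', ε }
  T → e: FIRST = { 'e' }
A has only one production, so no FIRST/FIRST conflict is possible there.

Conflict for T: T → X e and T → A X
  Overlap: { 'e' }
Conflict for T: T → X e and T → e
  Overlap: { 'e' }
Conflict for T: T → A X and T → e
  Overlap: { 'e' }

Answer: Yes. T → X e / T → A X on { 'e' }; T → X e / T → e on { 'e' }; T → A X / T → e on { 'e' }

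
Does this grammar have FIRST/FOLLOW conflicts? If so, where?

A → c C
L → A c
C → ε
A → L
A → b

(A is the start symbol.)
No FIRST/FOLLOW conflicts.

A FIRST/FOLLOW conflict occurs when a non-terminal N has a nullable alternative N → β (β ⇒* ε) and another alternative N → α with FIRST(α) ∩ FOLLOW(N) ≠ ∅: on such a lookahead the parser cannot decide between expanding α and letting N vanish via β.

Nullable non-terminals: C.
C has a nullable alternative but only one production, so nothing to check.

A, L have no nullable alternative, so no FIRST/FOLLOW check is needed there.

No FIRST/FOLLOW conflicts found.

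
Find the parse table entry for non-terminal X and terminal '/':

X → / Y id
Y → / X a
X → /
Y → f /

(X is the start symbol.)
X → / Y id, X → /

To find M[X, '/'], we find productions for X where '/' is in the predict set (PREDICT(N → α) = (FIRST(α) \ {ε}) ∪ (FOLLOW(N) if α ⇒* ε)).

X → / Y id: PREDICT = { '/' }
  '/' is in predict set, so this production goes in M[X, '/']
X → /: PREDICT = { '/' }
  '/' is in predict set, so this production goes in M[X, '/']

M[X, '/'] = X → / Y id, X → /  (a multiply-defined cell — the grammar is not LL(1))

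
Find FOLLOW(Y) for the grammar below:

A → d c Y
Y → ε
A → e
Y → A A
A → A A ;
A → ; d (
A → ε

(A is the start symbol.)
To compute FOLLOW(Y), find every occurrence of Y on a right-hand side N → α Y β: add FIRST(β) \ {ε}, and if β is empty or nullable also add FOLLOW(N). Iterate to a fixed point.

In A → d c Y: Y is at the end, add FOLLOW(A)

The FOLLOW sets referred to above (computed the same way, to a fixed point):
  FOLLOW(A) = { $, ';', 'd', 'e' }

Taking the union: FOLLOW(Y) = { $, ';', 'd', 'e' }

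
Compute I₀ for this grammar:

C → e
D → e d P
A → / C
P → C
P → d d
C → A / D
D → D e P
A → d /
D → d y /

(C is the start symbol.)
First, augment the grammar with C' → C
I₀ = CLOSURE({ [C' → . C] }):
  [C' → . C] has the dot before C: add [C → . e], [C → . A / D]
  [C → . A / D] has the dot before A: add [A → . / C], [A → . d /]
No further items can be added.

I₀ = { [A → . / C], [A → . d /], [C → . A / D], [C → . e], [C' → . C] }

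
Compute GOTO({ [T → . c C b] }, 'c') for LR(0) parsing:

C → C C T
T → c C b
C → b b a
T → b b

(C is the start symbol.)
{ [C → . C C T], [C → . b b a], [T → c . C b] }

GOTO(I, 'c') = CLOSURE({ [A → αX.β] : [A → α.Xβ] ∈ I, X = 'c' })

Items with dot before 'c', with the dot advanced:
  [T → . c C b] → [T → c . C b]
Closure of the advanced items:
  [T → c . C b] has the dot before C: add [C → . C C T], [C → . b b a]

GOTO = { [C → . C C T], [C → . b b a], [T → c . C b] }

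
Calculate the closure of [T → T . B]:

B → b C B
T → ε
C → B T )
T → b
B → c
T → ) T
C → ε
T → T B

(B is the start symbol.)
{ [B → . b C B], [B → . c], [T → T . B] }

To compute CLOSURE, for each item [A → α.Bβ] where B is a non-terminal, add [B → .γ] for all productions B → γ; repeat for the newly added items until nothing changes.

Start with: [T → T . B]
  [T → T . B] has the dot before B: add [B → . b C B], [B → . c]
No further items can be added.

CLOSURE = { [B → . b C B], [B → . c], [T → T . B] }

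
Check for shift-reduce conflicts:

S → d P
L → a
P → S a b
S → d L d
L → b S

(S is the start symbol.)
No shift-reduce conflicts

Augment with S' → S and build the canonical LR(0) collection (I0 = CLOSURE({[S' → . S]}), then GOTO on every symbol after a dot until no new states appear). It has 12 states:
  I0: { [S → . d L d], [S → . d P], [S' → . S] }  — shift
  I1: { [S' → S .] }  — accept
  I2: { [L → . a], [L → . b S], [P → . S a b], [S → . d L d], [S → . d P], [S → d . L d], [S → d . P] }  — shift
  I3: { [S → d L . d] }  — shift
  I4: { [S → d P .] }  — reduce
  I5: { [P → S . a b] }  — shift
  I6: { [L → a .] }  — reduce
  I7: { [L → b . S], [S → . d L d], [S → . d P] }  — shift
  I8: { [L → b S .] }  — reduce
  I9: { [P → S a . b] }  — shift
  I10: { [P → S a b .] }  — reduce
  I11: { [S → d L d .] }  — reduce

No state contains both a complete item and a shift item.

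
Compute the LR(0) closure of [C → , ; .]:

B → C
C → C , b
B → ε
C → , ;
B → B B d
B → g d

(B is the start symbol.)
To compute CLOSURE, for each item [A → α.Bβ] where B is a non-terminal, add [B → .γ] for all productions B → γ; repeat for the newly added items until nothing changes.

Start with: [C → , ; .]
The dot is at the end, so nothing is added.

CLOSURE = { [C → , ; .] }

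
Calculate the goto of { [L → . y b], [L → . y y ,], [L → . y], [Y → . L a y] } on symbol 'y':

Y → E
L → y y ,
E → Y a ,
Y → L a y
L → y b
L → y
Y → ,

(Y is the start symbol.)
GOTO(I, 'y') = CLOSURE({ [A → αX.β] : [A → α.Xβ] ∈ I, X = 'y' })

Items with dot before 'y', with the dot advanced:
  [L → . y] → [L → y .]
  [L → . y b] → [L → y . b]
  [L → . y y ,] → [L → y . y ,]
Closure adds nothing (no advanced item has the dot before a non-terminal).

GOTO = { [L → y . b], [L → y . y ,], [L → y .] }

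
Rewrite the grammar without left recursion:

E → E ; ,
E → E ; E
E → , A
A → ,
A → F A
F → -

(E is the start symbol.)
E → , A E'
E' → ; , E'
E' → ; E E'
E' → ε
A → ,
A → F A
F → -

E is directly left-recursive. The standard transformation for
  A → A α₁ | ... | A α_m | β₁ | ... | β_n
is
  A  → β₁ A' | ... | β_n A'
  A' → α₁ A' | ... | α_m A' | ε

E → , A becomes E → , A E'
E → E ; , becomes E' → ; , E'
E → E ; E becomes E' → ; E E'
Add E' → ε

Productions for other non-terminals are unchanged:
  A → ,
  A → F A
  F → -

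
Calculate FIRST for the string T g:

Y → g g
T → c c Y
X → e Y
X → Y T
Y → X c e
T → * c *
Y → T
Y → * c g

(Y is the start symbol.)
FIRST sets of the non-terminals involved (from the grammar, by fixed-point iteration):
  FIRST(T) = { '*', 'c' }

To compute FIRST(T g), process the symbols left to right:
Symbol T is a non-terminal. Add FIRST(T) \ {ε} = { '*', 'c' }
T is not nullable (ε ∉ FIRST(T)), so stop here.
FIRST(T g) = { '*', 'c' }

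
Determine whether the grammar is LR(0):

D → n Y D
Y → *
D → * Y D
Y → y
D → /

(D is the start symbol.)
A grammar is LR(0) if no state in the canonical LR(0) collection has:
  - both a shift item (dot before a terminal) and a complete item (shift-reduce conflict), or
  - two or more complete items (reduce-reduce conflict; the accept item [D' → D .] counts as a complete item here).

Augment with D' → D and build the canonical LR(0) collection (I0 = CLOSURE({[D' → . D]}), then GOTO on every symbol after a dot until no new states appear). It has 11 states:
  I0: { [D → . * Y D], [D → . /], [D → . n Y D], [D' → . D] }  — shift
  I1: { [D → * . Y D], [Y → . *], [Y → . y] }  — shift
  I2: { [D → / .] }  — reduce
  I3: { [D' → D .] }  — accept
  I4: { [D → n . Y D], [Y → . *], [Y → . y] }  — shift
  I5: { [Y → * .] }  — reduce
  I6: { [D → . * Y D], [D → . /], [D → . n Y D], [D → n Y . D] }  — shift
  I7: { [Y → y .] }  — reduce
  I8: { [D → n Y D .] }  — reduce
  I9: { [D → * Y . D], [D → . * Y D], [D → . /], [D → . n Y D] }  — shift
  I10: { [D → * Y D .] }  — reduce

Every state is either a pure shift/goto state or contains exactly one complete item and nothing to shift — no conflicts. The grammar is LR(0).

Answer: Yes, the grammar is LR(0)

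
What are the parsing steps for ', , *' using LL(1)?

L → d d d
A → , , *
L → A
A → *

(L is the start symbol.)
Stack is shown with the top on the left.

Stack    Input    Action
------------------------
L $      , , * $  output L → A
A $      , , * $  output A → , , *
, , * $  , , * $  match ','
, * $    , * $    match ','
* $      * $      match '*'
$        $        accept

The string is accepted.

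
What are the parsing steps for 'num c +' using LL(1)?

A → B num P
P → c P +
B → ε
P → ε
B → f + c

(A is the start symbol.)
Stack is shown with the top on the left.

Stack      Input      Action
----------------------------
A $        num c + $  output A → B num P
B num P $  num c + $  output B → ε
num P $    num c + $  match 'num'
P $        c + $      output P → c P +
c P + $    c + $      match 'c'
P + $      + $        output P → ε
+ $        + $        match '+'
$          $          accept

The string is accepted.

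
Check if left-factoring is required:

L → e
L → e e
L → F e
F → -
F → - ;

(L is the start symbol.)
Yes, L has productions with common prefix 'e'; F has productions with common prefix '-'

Left-factoring is needed when two productions for the same non-terminal
share a common prefix on the right-hand side.

Productions for L:
  L → e
  L → e e
  L → F e
Productions for F:
  F → -
  F → - ;

Found common prefix 'e' in productions for L
Found common prefix '-' in productions for F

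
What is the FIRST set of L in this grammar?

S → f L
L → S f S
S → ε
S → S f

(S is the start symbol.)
{ 'f' }

To compute FIRST(L), examine every production with L on the left-hand side, reading each right-hand side left to right until a non-nullable symbol is reached.

FIRST sets of the other non-terminals involved (by the same procedure, iterated to a fixed point):
  FIRST(S) = { 'f', ε }

From L → S f S:
  - S is a non-terminal: add FIRST(S) \ {ε} = { 'f' }
    S is nullable, so continue to the next symbol
  - f is a terminal: add 'f' and stop

Collecting: FIRST(L) = { 'f' }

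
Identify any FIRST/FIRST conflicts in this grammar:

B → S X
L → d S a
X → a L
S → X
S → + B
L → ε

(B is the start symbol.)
No FIRST/FIRST conflicts.

A FIRST/FIRST conflict occurs when two productions N → α and N → β for the same non-terminal have FIRST(α) ∩ FIRST(β) ≠ ∅ (with ε ∈ FIRST of a nullable right-hand side, so two nullable alternatives also conflict).

FIRST sets of the non-terminals at (or reachable through a nullable prefix from) the front of some alternative:
  FIRST(X) = { 'a' }

Productions for L:
  L → d S a: FIRST = { 'd' }
  L → ε: FIRST = { ε }
Productions for S:
  S → X: FIRST = { 'a' }
  S → + B: FIRST = { '+' }
B, X have only one production, so no FIRST/FIRST conflict is possible there.

All alternatives of each non-terminal have pairwise disjoint FIRST sets.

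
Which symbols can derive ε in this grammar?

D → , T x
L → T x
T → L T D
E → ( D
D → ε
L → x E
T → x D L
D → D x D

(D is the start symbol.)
A non-terminal is nullable if it can derive ε (the empty string): either it has an ε-production, or it has a production whose right-hand side consists entirely of nullable non-terminals.

ε-productions: D → ε
So D is immediately nullable.
No further non-terminal can be added: every production for the remaining non-terminals contains a terminal or a non-nullable non-terminal.
Nullable = { 'D' }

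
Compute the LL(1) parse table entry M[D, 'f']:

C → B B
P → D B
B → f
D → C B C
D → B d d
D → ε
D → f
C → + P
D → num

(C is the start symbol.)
D → C B C, D → B d d, D → ε, D → f

To find M[D, 'f'], we find productions for D where 'f' is in the predict set (PREDICT(N → α) = (FIRST(α) \ {ε}) ∪ (FOLLOW(N) if α ⇒* ε)).

Relevant sets:
  FIRST(C) = { '+', 'f' }
  FIRST(B) = { 'f' }
  FOLLOW(D) = { 'f' }

D → C B C: PREDICT = { '+', 'f' }
  'f' is in predict set, so this production goes in M[D, 'f']
D → B d d: PREDICT = { 'f' }
  'f' is in predict set, so this production goes in M[D, 'f']
D → ε: PREDICT = { 'f' }
  'f' is in predict set, so this production goes in M[D, 'f']
D → f: PREDICT = { 'f' }
  'f' is in predict set, so this production goes in M[D, 'f']
D → num: PREDICT = { 'num' }

M[D, 'f'] = D → C B C, D → B d d, D → ε, D → f  (a multiply-defined cell — the grammar is not LL(1))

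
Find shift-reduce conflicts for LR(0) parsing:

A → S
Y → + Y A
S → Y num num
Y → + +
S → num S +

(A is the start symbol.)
Yes — I10: [Y → + + .] vs [Y → . + +]

Augment with A' → A and build the canonical LR(0) collection (I0 = CLOSURE({[A' → . A]}), then GOTO on every symbol after a dot until no new states appear). It has 13 states:
  I0: { [A → . S], [A' → . A], [S → . Y num num], [S → . num S +], [Y → . + +], [Y → . + Y A] }  — shift
  I1: { [Y → + . +], [Y → + . Y A], [Y → . + +], [Y → . + Y A] }  — shift
  I2: { [A' → A .] }  — accept
  I3: { [A → S .] }  — reduce
  I4: { [S → Y . num num] }  — shift
  I5: { [S → . Y num num], [S → . num S +], [S → num . S +], [Y → . + +], [Y → . + Y A] }  — shift
  I6: { [S → num S . +] }  — shift
  I7: { [S → num S + .] }  — reduce
  I8: { [S → Y num . num] }  — shift
  I9: { [S → Y num num .] }  — reduce
  I10: { [Y → + + .], [Y → + . +], [Y → + . Y A], [Y → . + +], [Y → . + Y A] }  — shift, reduce
  I11: { [A → . S], [S → . Y num num], [S → . num S +], [Y → + Y . A], [Y → . + +], [Y → . + Y A] }  — shift
  I12: { [Y → + Y A .] }  — reduce

I10 contains reduce item [Y → + + .] and shift items [Y → . + +], [Y → + . +], [Y → . + Y A] — shift-reduce conflict.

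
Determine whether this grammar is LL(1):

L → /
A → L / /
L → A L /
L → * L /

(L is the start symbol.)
Relevant sets:
  FIRST(A) = { '*', '/' }

For L:
  PREDICT(L → '/') = { '/' }
  PREDICT(L → A L '/') = { '*', '/' }
  PREDICT(L → '*' L '/') = { '*' }
A has a single production, so nothing to check there.

Conflict found: Predict set conflict for L: { '/' }
The grammar is NOT LL(1).

Answer: No. Predict set conflict for L: { '/' }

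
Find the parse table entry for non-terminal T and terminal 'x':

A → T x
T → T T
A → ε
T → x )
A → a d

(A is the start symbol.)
T → T T, T → x )

To find M[T, 'x'], we find productions for T where 'x' is in the predict set (PREDICT(N → α) = (FIRST(α) \ {ε}) ∪ (FOLLOW(N) if α ⇒* ε)).

Relevant sets:
  FIRST(T) = { 'x' }

T → T T: PREDICT = { 'x' }
  'x' is in predict set, so this production goes in M[T, 'x']
T → x ): PREDICT = { 'x' }
  'x' is in predict set, so this production goes in M[T, 'x']

M[T, 'x'] = T → T T, T → x )  (a multiply-defined cell — the grammar is not LL(1))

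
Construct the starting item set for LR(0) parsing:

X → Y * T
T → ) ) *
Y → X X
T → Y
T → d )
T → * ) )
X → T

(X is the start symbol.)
{ [T → . ) ) *], [T → . * ) )], [T → . Y], [T → . d )], [X → . T], [X → . Y * T], [X' → . X], [Y → . X X] }

First, augment the grammar with X' → X
I₀ = CLOSURE({ [X' → . X] }):
  [X' → . X] has the dot before X: add [X → . Y * T], [X → . T]
  [X → . Y * T] has the dot before Y: add [Y → . X X]
  [X → . T] has the dot before T: add [T → . ) ) *], [T → . Y], [T → . d )], [T → . * ) )]
No further items can be added.

I₀ = { [T → . ) ) *], [T → . * ) )], [T → . Y], [T → . d )], [X → . T], [X → . Y * T], [X' → . X], [Y → . X X] }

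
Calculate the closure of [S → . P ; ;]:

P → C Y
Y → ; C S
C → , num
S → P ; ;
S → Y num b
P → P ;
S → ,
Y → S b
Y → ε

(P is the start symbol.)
{ [C → . , num], [P → . C Y], [P → . P ;], [S → . P ; ;] }

Start with: [S → . P ; ;]
  [S → . P ; ;] has the dot before P: add [P → . C Y], [P → . P ;]
  [P → . C Y] has the dot before C: add [C → . , num]
No further items can be added.

CLOSURE = { [C → . , num], [P → . C Y], [P → . P ;], [S → . P ; ;] }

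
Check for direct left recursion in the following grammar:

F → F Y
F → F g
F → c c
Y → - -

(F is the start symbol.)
Direct left recursion occurs when N → N α for some non-terminal N (the right-hand side begins with the left-hand side itself).

F → F Y: LEFT RECURSIVE (starts with F)
F → F g: LEFT RECURSIVE (starts with F)
F → c c: starts with c
Y → - -: starts with '-'

The grammar has direct left recursion on: F.

Answer: Yes, F is left-recursive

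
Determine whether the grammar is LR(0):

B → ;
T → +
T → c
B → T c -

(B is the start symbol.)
A grammar is LR(0) if no state in the canonical LR(0) collection has:
  - both a shift item (dot before a terminal) and a complete item (shift-reduce conflict), or
  - two or more complete items (reduce-reduce conflict; the accept item [B' → B .] counts as a complete item here).

Augment with B' → B and build the canonical LR(0) collection (I0 = CLOSURE({[B' → . B]}), then GOTO on every symbol after a dot until no new states appear). It has 8 states:
  I0: { [B → . ;], [B → . T c -], [B' → . B], [T → . +], [T → . c] }  — shift
  I1: { [T → + .] }  — reduce
  I2: { [B → ; .] }  — reduce
  I3: { [B' → B .] }  — accept
  I4: { [B → T . c -] }  — shift
  I5: { [T → c .] }  — reduce
  I6: { [B → T c . -] }  — shift
  I7: { [B → T c - .] }  — reduce

Every state is either a pure shift/goto state or contains exactly one complete item and nothing to shift — no conflicts. The grammar is LR(0).

Answer: Yes, the grammar is LR(0)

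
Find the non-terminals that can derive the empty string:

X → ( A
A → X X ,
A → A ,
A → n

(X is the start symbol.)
None

A non-terminal is nullable if it can derive ε (the empty string): either it has an ε-production, or it has a production whose right-hand side consists entirely of nullable non-terminals.

There are no ε-productions, so no non-terminal can derive ε.
No non-terminals are nullable.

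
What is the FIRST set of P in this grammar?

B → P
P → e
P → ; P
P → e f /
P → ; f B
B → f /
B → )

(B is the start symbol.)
To compute FIRST(P), examine every production with P on the left-hand side, reading each right-hand side left to right until a non-nullable symbol is reached.

From P → e:
  - e is a terminal: add 'e' and stop
From P → ; P:
  - ';' is a terminal: add ';' and stop
From P → e f /:
  - e is a terminal: add 'e' and stop
From P → ; f B:
  - ';' is a terminal: add ';' and stop

Collecting: FIRST(P) = { ';', 'e' }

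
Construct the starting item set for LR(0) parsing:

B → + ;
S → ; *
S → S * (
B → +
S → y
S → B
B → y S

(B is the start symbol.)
First, augment the grammar with B' → B
I₀ = CLOSURE({ [B' → . B] }):
  [B' → . B] has the dot before B: add [B → . + ;], [B → . +], [B → . y S]
No further items can be added.

I₀ = { [B → . + ;], [B → . +], [B → . y S], [B' → . B] }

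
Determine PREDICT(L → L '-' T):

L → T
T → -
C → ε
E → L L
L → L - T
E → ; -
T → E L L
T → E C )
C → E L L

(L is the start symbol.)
PREDICT(L → L '-' T) = (FIRST(RHS) \ {ε}) ∪ (FOLLOW(L) if ε ∈ FIRST(RHS), i.e. RHS ⇒* ε)
FIRST(L) = { '-', ';' }
FIRST(L '-' T) = { '-', ';' }
ε ∉ FIRST(L '-' T), so FOLLOW(L) is not added.
PREDICT(L → L '-' T) = { '-', ';' }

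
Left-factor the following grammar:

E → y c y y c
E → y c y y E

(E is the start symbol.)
E → y c y y E'
E' → c
E' → E

Left-factoring transforms A → αβ₁ | αβ₂ into A → αA' and A' → β₁ | β₂
(α is the longest common prefix among the alternatives). Repeat until
no nonterminal has two alternatives with a common prefix.

Round 1: E has alternatives sharing prefix 'y c y y'. Introduce E': E → y c y y E'
  Add: E' → c
  Add: E' → E

No remaining common prefixes — done.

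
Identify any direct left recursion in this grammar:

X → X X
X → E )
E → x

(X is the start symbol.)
Yes, X is left-recursive

Direct left recursion occurs when N → N α for some non-terminal N (the right-hand side begins with the left-hand side itself).

X → X X: LEFT RECURSIVE (starts with X)
X → E ): starts with E
E → x: starts with x

The grammar has direct left recursion on: X.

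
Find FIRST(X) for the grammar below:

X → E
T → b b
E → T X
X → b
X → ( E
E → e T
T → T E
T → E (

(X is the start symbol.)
FIRST sets of the other non-terminals involved (by the same procedure, iterated to a fixed point):
  FIRST(E) = { 'b', 'e' }

From X → E:
  - E is a non-terminal: add FIRST(E) \ {ε} = { 'b', 'e' }
    E is not nullable, so stop
From X → b:
  - b is a terminal: add 'b' and stop
From X → ( E:
  - '(' is a terminal: add '(' and stop

Collecting: FIRST(X) = { '(', 'b', 'e' }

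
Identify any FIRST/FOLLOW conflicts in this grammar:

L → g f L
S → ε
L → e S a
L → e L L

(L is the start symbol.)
A FIRST/FOLLOW conflict occurs when a non-terminal N has a nullable alternative N → β (β ⇒* ε) and another alternative N → α with FIRST(α) ∩ FOLLOW(N) ≠ ∅: on such a lookahead the parser cannot decide between expanding α and letting N vanish via β.

Nullable non-terminals: S.
S has a nullable alternative but only one production, so nothing to check.

L has no nullable alternative, so no FIRST/FOLLOW check is needed there.

No FIRST/FOLLOW conflicts found.

Answer: No FIRST/FOLLOW conflicts.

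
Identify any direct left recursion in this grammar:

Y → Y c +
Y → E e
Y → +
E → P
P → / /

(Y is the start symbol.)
Direct left recursion occurs when N → N α for some non-terminal N (the right-hand side begins with the left-hand side itself).

Y → Y c +: LEFT RECURSIVE (starts with Y)
Y → E e: starts with E
Y → +: starts with '+'
E → P: starts with P
P → / /: starts with '/'

The grammar has direct left recursion on: Y.

Answer: Yes, Y is left-recursive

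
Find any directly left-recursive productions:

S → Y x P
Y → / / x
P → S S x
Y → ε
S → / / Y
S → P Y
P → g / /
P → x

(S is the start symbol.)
S → Y x P: starts with Y
Y → / / x: starts with '/'
P → S S x: starts with S
Y → ε: starts with ε
S → / / Y: starts with '/'
S → P Y: starts with P
P → g / /: starts with g
P → x: starts with x

No direct left recursion found.

Answer: No direct left recursion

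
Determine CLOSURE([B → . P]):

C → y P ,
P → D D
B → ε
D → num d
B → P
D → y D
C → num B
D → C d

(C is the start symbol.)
To compute CLOSURE, for each item [A → α.Bβ] where B is a non-terminal, add [B → .γ] for all productions B → γ; repeat for the newly added items until nothing changes.

Start with: [B → . P]
  [B → . P] has the dot before P: add [P → . D D]
  [P → . D D] has the dot before D: add [D → . num d], [D → . y D], [D → . C d]
  [D → . C d] has the dot before C: add [C → . y P ,], [C → . num B]
No further items can be added.

CLOSURE = { [B → . P], [C → . num B], [C → . y P ,], [D → . C d], [D → . num d], [D → . y D], [P → . D D] }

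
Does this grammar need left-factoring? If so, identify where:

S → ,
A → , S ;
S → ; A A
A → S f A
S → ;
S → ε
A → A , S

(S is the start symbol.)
Left-factoring is needed when two productions for the same non-terminal
share a common prefix on the right-hand side.

Productions for S:
  S → ,
  S → ; A A
  S → ;
  S → ε
Productions for A:
  A → , S ;
  A → S f A
  A → A , S

Found common prefix ';' in productions for S

Answer: Yes, S has productions with common prefix ';'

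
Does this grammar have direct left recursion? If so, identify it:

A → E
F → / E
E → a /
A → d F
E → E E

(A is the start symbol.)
A → E: starts with E
F → / E: starts with '/'
E → a /: starts with a
A → d F: starts with d
E → E E: LEFT RECURSIVE (starts with E)

The grammar has direct left recursion on: E.

Answer: Yes, E is left-recursive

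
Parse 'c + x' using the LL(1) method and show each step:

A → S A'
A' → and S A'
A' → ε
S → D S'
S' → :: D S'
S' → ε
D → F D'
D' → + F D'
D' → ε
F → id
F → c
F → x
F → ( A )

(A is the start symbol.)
LL(1) parsing maintains a stack (initially the start symbol over $) and the input. At each step: if the stack top is a terminal, match it against the current input token; if it is a non-terminal N, replace it with the RHS of M[N, lookahead] (the unique production whose predict set contains the lookahead).

Stack is shown with the top on the left.

Stack           Input    Action
-------------------------------
A $             c + x $  output A → S A'
S A' $          c + x $  output S → D S'
D S' A' $       c + x $  output D → F D'
F D' S' A' $    c + x $  output F → c
c D' S' A' $    c + x $  match 'c'
D' S' A' $      + x $    output D' → + F D'
+ F D' S' A' $  + x $    match '+'
F D' S' A' $    x $      output F → x
x D' S' A' $    x $      match 'x'
D' S' A' $      $        output D' → ε
S' A' $         $        output S' → ε
A' $            $        output A' → ε
$               $        accept

The string is accepted.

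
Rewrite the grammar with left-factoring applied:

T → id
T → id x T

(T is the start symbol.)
T → id T'
T' → ε
T' → x T

Left-factoring transforms A → αβ₁ | αβ₂ into A → αA' and A' → β₁ | β₂
(α is the longest common prefix among the alternatives). Repeat until
no nonterminal has two alternatives with a common prefix.

Round 1: T has alternatives sharing prefix 'id'. Introduce T': T → id T'
  Add: T' → ε
  Add: T' → x T

No remaining common prefixes — done.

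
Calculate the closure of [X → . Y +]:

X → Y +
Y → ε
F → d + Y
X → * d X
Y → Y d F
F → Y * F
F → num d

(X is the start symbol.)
{ [X → . Y +], [Y → . Y d F], [Y → .] }

To compute CLOSURE, for each item [A → α.Bβ] where B is a non-terminal, add [B → .γ] for all productions B → γ; repeat for the newly added items until nothing changes.

Start with: [X → . Y +]
  [X → . Y +] has the dot before Y: add [Y → .], [Y → . Y d F]
No further items can be added.

CLOSURE = { [X → . Y +], [Y → . Y d F], [Y → .] }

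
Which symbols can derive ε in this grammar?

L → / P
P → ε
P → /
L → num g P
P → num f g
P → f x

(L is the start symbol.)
ε-productions: P → ε
So P is immediately nullable.
No further non-terminal can be added: every production for the remaining non-terminals contains a terminal or a non-nullable non-terminal.
Nullable = { 'P' }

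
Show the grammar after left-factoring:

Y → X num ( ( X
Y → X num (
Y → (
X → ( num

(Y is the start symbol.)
Left-factoring transforms A → αβ₁ | αβ₂ into A → αA' and A' → β₁ | β₂
(α is the longest common prefix among the alternatives). Repeat until
no nonterminal has two alternatives with a common prefix.

Round 1: Y has alternatives sharing prefix 'X num ('. Introduce Y': Y → X num ( Y'
  Add: Y' → ( X
  Add: Y' → ε

No remaining common prefixes — done.

Resulting grammar:
Y → X num ( Y'
Y' → ( X
Y' → ε
Y → (
X → ( num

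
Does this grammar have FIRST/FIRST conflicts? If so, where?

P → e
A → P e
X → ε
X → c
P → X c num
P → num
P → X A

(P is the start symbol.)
Yes. P → e / P → X A on { 'e' }; P → X c num / P → X A on { 'c' }; P → num / P → X A on { 'num' }

A FIRST/FIRST conflict occurs when two productions N → α and N → β for the same non-terminal have FIRST(α) ∩ FIRST(β) ≠ ∅ (with ε ∈ FIRST of a nullable right-hand side, so two nullable alternatives also conflict).

FIRST sets of the non-terminals at (or reachable through a nullable prefix from) the front of some alternative:
  FIRST(X) = { 'c', ε }
  FIRST(A) = { 'c', 'e', 'num' }

Productions for P:
  P → e: FIRST = { 'e' }
  P → X c num: FIRST = { 'c' }
  P → num: FIRST = { 'num' }
  P → X A: FIRST = { 'c', 'e', 'num' }
Productions for X:
  X → ε: FIRST = { ε }
  X → c: FIRST = { 'c' }
A has only one production, so no FIRST/FIRST conflict is possible there.

Conflict for P: P → e and P → X A
  Overlap: { 'e' }
Conflict for P: P → X c num and P → X A
  Overlap: { 'c' }
Conflict for P: P → num and P → X A
  Overlap: { 'num' }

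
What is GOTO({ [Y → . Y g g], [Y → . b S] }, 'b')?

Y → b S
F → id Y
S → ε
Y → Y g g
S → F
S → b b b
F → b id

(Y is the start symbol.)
{ [F → . b id], [F → . id Y], [S → . F], [S → . b b b], [S → .], [Y → b . S] }

GOTO(I, 'b') = CLOSURE({ [A → αX.β] : [A → α.Xβ] ∈ I, X = 'b' })

Items with dot before 'b', with the dot advanced:
  [Y → . b S] → [Y → b . S]
Closure of the advanced items:
  [Y → b . S] has the dot before S: add [S → .], [S → . F], [S → . b b b]
  [S → . F] has the dot before F: add [F → . id Y], [F → . b id]

GOTO = { [F → . b id], [F → . id Y], [S → . F], [S → . b b b], [S → .], [Y → b . S] }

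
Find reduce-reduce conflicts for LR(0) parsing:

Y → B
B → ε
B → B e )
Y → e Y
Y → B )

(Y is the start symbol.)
No reduce-reduce conflicts

A reduce-reduce conflict occurs when an LR(0) state has two complete items [A → α .] and [B → β .] — both call for a reduction, and with no lookahead the parser cannot choose between them.

Augment with Y' → Y and build the canonical LR(0) collection (I0 = CLOSURE({[Y' → . Y]}), then GOTO on every symbol after a dot until no new states appear). It has 8 states:
  I0: { [B → . B e )], [B → .], [Y → . B )], [Y → . B], [Y → . e Y], [Y' → . Y] }  — shift, reduce
  I1: { [B → B . e )], [Y → B . )], [Y → B .] }  — shift, reduce
  I2: { [Y' → Y .] }  — accept
  I3: { [B → . B e )], [B → .], [Y → . B )], [Y → . B], [Y → . e Y], [Y → e . Y] }  — shift, reduce
  I4: { [Y → e Y .] }  — reduce
  I5: { [Y → B ) .] }  — reduce
  I6: { [B → B e . )] }  — shift
  I7: { [B → B e ) .] }  — reduce

No state contains more than one complete item.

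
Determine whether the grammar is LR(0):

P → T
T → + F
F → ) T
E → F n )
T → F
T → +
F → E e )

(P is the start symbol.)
A grammar is LR(0) if no state in the canonical LR(0) collection has:
  - both a shift item (dot before a terminal) and a complete item (shift-reduce conflict), or
  - two or more complete items (reduce-reduce conflict; the accept item [P' → P .] counts as a complete item here).

Augment with P' → P and build the canonical LR(0) collection (I0 = CLOSURE({[P' → . P]}), then GOTO on every symbol after a dot until no new states appear). It has 13 states:
  I0: { [E → . F n )], [F → . ) T], [F → . E e )], [P → . T], [P' → . P], [T → . + F], [T → . +], [T → . F] }  — shift
  I1: { [E → . F n )], [F → ) . T], [F → . ) T], [F → . E e )], [T → . + F], [T → . +], [T → . F] }  — shift
  I2: { [E → . F n )], [F → . ) T], [F → . E e )], [T → + . F], [T → + .] }  — shift, reduce
  I3: { [F → E . e )] }  — shift
  I4: { [E → F . n )], [T → F .] }  — shift, reduce
  I5: { [P' → P .] }  — accept
  I6: { [P → T .] }  — reduce
  I7: { [E → F n . )] }  — shift
  I8: { [E → F n ) .] }  — reduce
  I9: { [F → E e . )] }  — shift
  I10: { [F → E e ) .] }  — reduce
  I11: { [E → F . n )], [T → + F .] }  — shift, reduce
  I12: { [F → ) T .] }  — reduce

Conflict in state I2:
  Shift-reduce conflict between [T → + .] and [F → . ) T]
So the grammar is NOT LR(0).

Answer: No. Shift-reduce conflict between [T → + .] and [F → . ) T]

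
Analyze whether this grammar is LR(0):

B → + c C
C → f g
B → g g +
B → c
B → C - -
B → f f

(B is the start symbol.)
Yes, the grammar is LR(0)

A grammar is LR(0) if no state in the canonical LR(0) collection has:
  - both a shift item (dot before a terminal) and a complete item (shift-reduce conflict), or
  - two or more complete items (reduce-reduce conflict; the accept item [B' → B .] counts as a complete item here).

Augment with B' → B and build the canonical LR(0) collection (I0 = CLOSURE({[B' → . B]}), then GOTO on every symbol after a dot until no new states appear). It has 16 states:
  I0: { [B → . + c C], [B → . C - -], [B → . c], [B → . f f], [B → . g g +], [B' → . B], [C → . f g] }  — shift
  I1: { [B → + . c C] }  — shift
  I2: { [B' → B .] }  — accept
  I3: { [B → C . - -] }  — shift
  I4: { [B → c .] }  — reduce
  I5: { [B → f . f], [C → f . g] }  — shift
  I6: { [B → g . g +] }  — shift
  I7: { [B → g g . +] }  — shift
  I8: { [B → g g + .] }  — reduce
  I9: { [B → f f .] }  — reduce
  I10: { [C → f g .] }  — reduce
  I11: { [B → C - . -] }  — shift
  I12: { [B → C - - .] }  — reduce
  I13: { [B → + c . C], [C → . f g] }  — shift
  I14: { [B → + c C .] }  — reduce
  I15: { [C → f . g] }  — shift

Every state is either a pure shift/goto state or contains exactly one complete item and nothing to shift — no conflicts. The grammar is LR(0).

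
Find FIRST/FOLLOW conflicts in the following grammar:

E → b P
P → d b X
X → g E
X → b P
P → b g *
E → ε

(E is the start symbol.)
Nullable non-terminals: E.

E: nullable alternative(s) E → ε; FOLLOW(E) = { $ }
  E → b P: FIRST \ {ε} = { 'b' } — disjoint from FOLLOW(E)
  E → ε: FIRST \ {ε} = { } — this is the only nullable alternative, skip

P, X have no nullable alternative, so no FIRST/FOLLOW check is needed there.

No FIRST/FOLLOW conflicts found.

Answer: No FIRST/FOLLOW conflicts.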